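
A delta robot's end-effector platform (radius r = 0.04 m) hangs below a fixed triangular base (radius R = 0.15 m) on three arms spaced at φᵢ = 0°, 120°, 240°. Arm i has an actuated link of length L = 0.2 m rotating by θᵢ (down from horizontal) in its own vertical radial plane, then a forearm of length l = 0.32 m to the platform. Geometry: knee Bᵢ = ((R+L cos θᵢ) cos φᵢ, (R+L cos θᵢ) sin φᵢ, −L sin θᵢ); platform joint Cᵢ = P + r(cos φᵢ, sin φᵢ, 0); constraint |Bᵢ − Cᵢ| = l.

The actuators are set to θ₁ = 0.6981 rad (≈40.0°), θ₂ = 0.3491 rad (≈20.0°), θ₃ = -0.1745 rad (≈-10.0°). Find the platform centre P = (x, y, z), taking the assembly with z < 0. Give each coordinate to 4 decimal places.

arm 1 at φ=0.0°: e+L cos θ1 = 0.2632;  O1 = (0.2632, 0.0000, -0.1286)
O2 = (0.2979·cos120.0°, 0.2979·sin120.0°, -0.0684) = (-0.1490, 0.2580, -0.0684)
O3 = (0.3070·cos240.0°, 0.3070·sin240.0°, 0.0347) = (-0.1535, -0.2658, 0.0347)
subtract pairs → two planes through P
[-0.8244 0.5160 0.1203]·P = 0.0076;  [-0.8334 -0.5317 0.3266]·P = 0.0096
Cramer: x(z) = -0.0104+0.2677z;  y(z) = -0.0018+0.1946z
sphere 1 gives Az²+Bz+C=0 with A=1.1095, B=0.1099, C=-0.0110;  B²−4AC=0.0609;  roots -0.1608, 0.0617;  negative root z = -0.1608
x = -0.0534, y = -0.0331

(-0.0534, -0.0331, -0.1608)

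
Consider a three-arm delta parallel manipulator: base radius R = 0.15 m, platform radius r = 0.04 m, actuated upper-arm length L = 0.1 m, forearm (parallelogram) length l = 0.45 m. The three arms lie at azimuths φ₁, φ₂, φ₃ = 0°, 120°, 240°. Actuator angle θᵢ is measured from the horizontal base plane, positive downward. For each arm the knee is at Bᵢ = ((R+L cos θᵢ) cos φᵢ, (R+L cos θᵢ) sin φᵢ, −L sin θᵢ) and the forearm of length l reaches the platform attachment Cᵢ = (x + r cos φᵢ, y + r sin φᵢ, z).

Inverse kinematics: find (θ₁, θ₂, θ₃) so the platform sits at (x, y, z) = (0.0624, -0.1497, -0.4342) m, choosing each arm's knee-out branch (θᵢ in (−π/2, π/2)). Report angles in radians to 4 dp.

θ₁ = 0.3485, θ₂ = 1.3084, θ₃ = 0.1742

rotate P by −φ1: (0.0624, -0.1497, -0.4342)
  A cos θ + B sin θ = C:  0.0476·cos θ + -0.4342·sin θ = -0.1035
  θ1 = atan2(B,A) + arccos(C/0.4368) = 0.3485
φ2=120.0° → target in arm frame (-0.1608, 0.0208)
  A=0.2708, B=-0.4342, C=(l²−L²−A²−y'²−z²)/(2L)=-0.3491
  θ2 = atan2(B,A) + arccos(C/0.5117) = 1.3084
φ3=240.0° → target in arm frame (0.0984, 0.1289)
  A cos θ + B sin θ = C:  0.0116·cos θ + -0.4342·sin θ = -0.0639
  θ3 = atan2(B,A) + arccos(C/0.4344) = 0.1742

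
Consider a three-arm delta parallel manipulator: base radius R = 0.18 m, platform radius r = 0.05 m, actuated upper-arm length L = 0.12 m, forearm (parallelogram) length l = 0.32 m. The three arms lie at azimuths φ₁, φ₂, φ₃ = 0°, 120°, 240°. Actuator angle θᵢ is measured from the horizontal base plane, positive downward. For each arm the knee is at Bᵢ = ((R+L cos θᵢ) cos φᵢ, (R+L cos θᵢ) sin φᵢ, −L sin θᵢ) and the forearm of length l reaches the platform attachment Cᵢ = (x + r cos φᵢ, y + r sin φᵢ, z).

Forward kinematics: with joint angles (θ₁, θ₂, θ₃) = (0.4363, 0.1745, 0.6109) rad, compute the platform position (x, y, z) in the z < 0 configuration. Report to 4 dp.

centre 1 = (0.2388·cos0.0°, 0.2388·sin0.0°, -0.0507) = (0.2388, 0.0000, -0.0507)
arm 2 at φ=120.0°: e+L cos θ2 = 0.2482;  centre 2 = (-0.1241, 0.2149, -0.0208)
arm 3 at φ=240.0°: e+L cos θ3 = 0.2283;  centre 3 = (-0.1141, -0.1977, -0.0688)
|centre ₂|²−|centre ₁|² = 0.0024;  |centre ₃|²−|centre ₁|² = -0.0027
linear system: -0.7257x+0.4299y = 0.0024−0.0598z; -0.7058x+-0.3954y = -0.0027−-0.0362z
Cramer: x(z) = 0.0003+0.0136z;  y(z) = 0.0063-0.1160z
into |P−centre ₁|² = l²: 1.0136z² + 0.0935z + -0.0429 = 0;  Δ = 0.1829;  z = -0.2570 or 0.1648 → z<0 root = -0.2570
x = -0.0032, y = 0.0361

(-0.0032, 0.0361, -0.2570)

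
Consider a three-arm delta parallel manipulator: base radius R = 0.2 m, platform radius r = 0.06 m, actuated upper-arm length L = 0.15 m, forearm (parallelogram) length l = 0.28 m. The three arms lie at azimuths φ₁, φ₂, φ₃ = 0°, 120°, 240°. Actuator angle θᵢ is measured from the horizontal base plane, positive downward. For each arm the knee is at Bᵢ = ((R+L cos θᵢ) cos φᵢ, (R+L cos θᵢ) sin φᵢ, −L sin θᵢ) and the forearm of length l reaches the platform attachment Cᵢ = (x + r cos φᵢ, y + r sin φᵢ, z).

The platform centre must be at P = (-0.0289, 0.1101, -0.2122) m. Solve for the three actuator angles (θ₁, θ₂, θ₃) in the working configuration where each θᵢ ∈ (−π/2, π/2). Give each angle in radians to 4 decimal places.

arm 1 (φ=0.0°): x'=-0.0289, y'=0.1101
  A cos θ + B sin θ = C:  0.1689·cos θ + -0.2122·sin θ = -0.0993
  γ=atan2(-0.2122,0.1689)=-0.8985;  ψ=arccos(-0.3660)=1.9455;  θ1=γ+ψ≈1.0470
arm 2 (φ=120.0°): x'=0.1098, y'=-0.0300
  A cos θ + B sin θ = C:  0.0302·cos θ + -0.2122·sin θ = 0.0302
  √(A²+B²)=0.2143;  θ2 = -1.4294+1.4295 ≈ 0.0000
arm 3 (φ=240.0°): x'=-0.0809, y'=-0.0801
  A=0.2209, B=-0.2122, C=(l²−L²−A²−y'²−z²)/(2L)=-0.1478
  θ3 = atan2(B,A) + arccos(C/0.3063) = 1.3090

θ₁ = 1.0470, θ₂ = 0.0000, θ₃ = 1.3090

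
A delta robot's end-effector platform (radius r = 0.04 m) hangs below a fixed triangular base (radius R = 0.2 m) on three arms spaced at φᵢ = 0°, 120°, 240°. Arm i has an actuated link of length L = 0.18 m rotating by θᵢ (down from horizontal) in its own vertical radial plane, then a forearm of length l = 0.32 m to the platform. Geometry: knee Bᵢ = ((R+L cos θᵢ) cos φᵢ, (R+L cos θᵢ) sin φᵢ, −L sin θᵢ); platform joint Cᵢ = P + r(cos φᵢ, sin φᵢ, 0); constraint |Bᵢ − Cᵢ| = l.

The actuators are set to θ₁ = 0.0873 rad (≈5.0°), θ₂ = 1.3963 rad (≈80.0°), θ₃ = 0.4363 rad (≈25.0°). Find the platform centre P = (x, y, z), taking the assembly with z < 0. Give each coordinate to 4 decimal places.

(0.0826, -0.1001, -0.1784)

φ1=0.0°: virtual centre (0.3393, 0.0000, -0.0157), radius l
arm 2 at φ=120.0°: e+L cos θ2 = 0.1913;  centre 2 = (-0.0956, 0.1656, -0.1773)
φ3=240.0°: virtual centre (-0.1616, -0.2798, -0.0761), radius l
eliminate P² terms by subtracting sphere 1 from 2 and 3
plane₁₂: -0.8699x+0.3313y+-0.3231z = -0.0474
Cramer: x(z) = 0.0345-0.2698z;  y(z) = -0.0525+0.2671z
into |P−centre ₁|² = l²: 1.1441z² + 0.1678z + -0.0065 = 0;  Δ = 0.0578;  z = -0.1784 or 0.0317 → z<0 root = -0.1784
x = 0.0826, y = -0.1001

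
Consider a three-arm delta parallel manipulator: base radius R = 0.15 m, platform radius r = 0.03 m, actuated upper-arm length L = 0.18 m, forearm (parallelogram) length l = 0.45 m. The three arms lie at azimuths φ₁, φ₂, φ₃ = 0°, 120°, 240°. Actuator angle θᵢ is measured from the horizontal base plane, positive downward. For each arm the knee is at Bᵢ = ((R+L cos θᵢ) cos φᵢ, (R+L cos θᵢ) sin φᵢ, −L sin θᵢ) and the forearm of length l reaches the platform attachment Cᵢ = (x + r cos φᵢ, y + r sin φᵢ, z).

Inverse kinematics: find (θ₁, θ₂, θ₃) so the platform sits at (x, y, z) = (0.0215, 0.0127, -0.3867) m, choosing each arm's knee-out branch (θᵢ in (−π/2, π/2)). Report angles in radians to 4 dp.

rotate P by −φ1: (0.0215, 0.0127, -0.3867)
  A=0.0985, B=-0.3867, C=(l²−L²−A²−y'²−z²)/(2L)=0.0297
  θ1 = atan2(B,A) + arccos(C/0.3990) = 0.1749
arm 2 (φ=120.0°): x'=0.0002, y'=-0.0250
  A=0.1198, B=-0.3867, C=(l²−L²−A²−y'²−z²)/(2L)=0.0156
  γ=atan2(-0.3867,0.1198)=-1.2705;  ψ=arccos(0.0384)=1.5324;  θ2=γ+ψ≈0.2619
arm 3 (φ=240.0°): x'=-0.0217, y'=0.0123
  A cos θ + B sin θ = C:  0.1417·cos θ + -0.3867·sin θ = 0.0009
  θ3 = atan2(B,A) + arccos(C/0.4119) = 0.3492

θ₁ = 0.1749, θ₂ = 0.2619, θ₃ = 0.3492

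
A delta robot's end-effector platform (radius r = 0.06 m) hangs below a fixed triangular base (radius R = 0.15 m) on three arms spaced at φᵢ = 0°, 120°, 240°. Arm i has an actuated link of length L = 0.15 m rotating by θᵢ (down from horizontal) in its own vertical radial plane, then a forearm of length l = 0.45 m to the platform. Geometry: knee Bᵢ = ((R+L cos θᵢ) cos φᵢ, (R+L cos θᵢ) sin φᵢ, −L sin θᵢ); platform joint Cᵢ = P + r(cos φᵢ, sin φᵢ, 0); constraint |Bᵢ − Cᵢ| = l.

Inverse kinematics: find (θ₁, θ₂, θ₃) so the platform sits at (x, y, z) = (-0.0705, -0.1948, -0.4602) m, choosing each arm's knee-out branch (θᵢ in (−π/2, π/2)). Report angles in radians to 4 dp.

θ₁ = 1.0472, θ₂ = 1.2219, θ₃ = 0.0873

φ1=0.0° → target in arm frame (-0.0705, -0.1948)
  A=0.1605, B=-0.4602, C=(l²−L²−A²−y'²−z²)/(2L)=-0.3183
  θ1 = atan2(B,A) + arccos(C/0.4874) = 1.0472
arm 2 (φ=120.0°): x'=-0.1335, y'=0.1585
  A cos θ + B sin θ = C:  0.2235·cos θ + -0.4602·sin θ = -0.3561
  θ2 = atan2(B,A) + arccos(C/0.5116) = 1.2219
rotate P by −φ3: (0.2040, 0.0363, -0.4602)
  A=-0.1140, B=-0.4602, C=(l²−L²−A²−y'²−z²)/(2L)=-0.1536
  γ=atan2(-0.4602,-0.1140)=-1.8135;  ψ=arccos(-0.3241)=1.9008;  θ3=γ+ψ≈0.0873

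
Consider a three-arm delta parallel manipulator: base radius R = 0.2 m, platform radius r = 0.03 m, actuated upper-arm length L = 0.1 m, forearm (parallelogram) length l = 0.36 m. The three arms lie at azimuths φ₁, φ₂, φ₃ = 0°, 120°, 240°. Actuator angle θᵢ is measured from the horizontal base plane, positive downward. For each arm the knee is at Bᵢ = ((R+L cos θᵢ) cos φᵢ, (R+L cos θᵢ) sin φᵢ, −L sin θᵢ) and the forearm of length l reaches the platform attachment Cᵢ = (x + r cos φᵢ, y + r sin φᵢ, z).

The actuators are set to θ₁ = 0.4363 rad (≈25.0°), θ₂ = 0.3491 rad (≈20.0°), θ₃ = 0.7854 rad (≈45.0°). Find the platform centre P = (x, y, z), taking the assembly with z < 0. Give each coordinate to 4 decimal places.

(0.0125, 0.0345, -0.3008)

centre 1 = (0.2606·cos0.0°, 0.2606·sin0.0°, -0.0423) = (0.2606, 0.0000, -0.0423)
centre 2 = (0.2640·cos120.0°, 0.2640·sin120.0°, -0.0342) = (-0.1320, 0.2286, -0.0342)
arm 3 at φ=240.0°: (R−r)+L cos θ3 = 0.2407;  centre 3 = (-0.1204, -0.2085, -0.0707)
subtract pairs → two planes through P
plane₁₂: -0.7852x+0.4572y+0.0161z = 0.0011
det = 0.6758;  x = 0.0039+-0.0286z,  y = 0.0091+-0.0843z
quadratic in z: (1.0079)z²+(0.0976)z+(-0.0618)=0, √Δ=0.5087 → z ∈ {-0.3008, 0.2039}; z = -0.3008 (taking z<0)
x = 0.0125, y = 0.0345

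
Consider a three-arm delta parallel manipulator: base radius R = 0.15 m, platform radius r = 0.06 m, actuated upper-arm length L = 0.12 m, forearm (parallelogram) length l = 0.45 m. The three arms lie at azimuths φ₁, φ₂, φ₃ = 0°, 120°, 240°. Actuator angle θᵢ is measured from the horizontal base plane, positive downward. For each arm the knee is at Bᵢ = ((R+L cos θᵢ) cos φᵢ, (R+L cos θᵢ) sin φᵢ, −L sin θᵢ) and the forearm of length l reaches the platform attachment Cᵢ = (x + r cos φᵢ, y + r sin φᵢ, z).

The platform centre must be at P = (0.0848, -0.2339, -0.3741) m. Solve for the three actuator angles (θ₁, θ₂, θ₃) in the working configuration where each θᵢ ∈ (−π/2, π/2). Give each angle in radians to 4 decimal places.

arm 1 (φ=0.0°): x'=0.0848, y'=-0.2339
  A=0.0052, B=-0.3741, C=(l²−L²−A²−y'²−z²)/(2L)=-0.0274
  θ1 = atan2(B,A) + arccos(C/0.3741) = 0.0873
arm 2 (φ=120.0°): x'=-0.2450, y'=0.0435
  A=0.3350, B=-0.3741, C=(l²−L²−A²−y'²−z²)/(2L)=-0.2748
  √(A²+B²)=0.5021;  θ2 = -0.8405+2.1498 ≈ 1.3093
φ3=240.0° → target in arm frame (0.1602, 0.1904)
  A cos θ + B sin θ = C:  -0.0702·cos θ + -0.3741·sin θ = 0.0291
  θ3 = atan2(B,A) + arccos(C/0.3806) = -0.2619

θ₁ = 0.0873, θ₂ = 1.3093, θ₃ = -0.2619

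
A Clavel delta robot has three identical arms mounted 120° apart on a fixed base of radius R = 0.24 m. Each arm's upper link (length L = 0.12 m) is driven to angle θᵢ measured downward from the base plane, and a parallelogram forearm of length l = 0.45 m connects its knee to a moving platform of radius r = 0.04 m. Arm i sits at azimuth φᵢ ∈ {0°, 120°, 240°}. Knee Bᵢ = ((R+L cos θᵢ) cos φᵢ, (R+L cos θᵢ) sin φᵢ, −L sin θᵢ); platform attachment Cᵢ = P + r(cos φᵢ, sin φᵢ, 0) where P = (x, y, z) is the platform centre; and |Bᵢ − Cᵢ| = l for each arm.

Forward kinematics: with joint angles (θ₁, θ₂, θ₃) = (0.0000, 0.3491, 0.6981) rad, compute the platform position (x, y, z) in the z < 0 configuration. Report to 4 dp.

(0.0534, 0.0339, -0.3609)

φ1=0.0°: virtual centre (0.3200, 0.0000, 0.0000), radius l
arm 2 at φ=120.0°: ρ2 = 0.3128;  O2 = (-0.1564, 0.2709, -0.0410)
arm 3 at φ=240.0°: ρ3 = 0.2919;  O3 = (-0.1460, -0.2528, -0.0771)
eliminate P² terms by subtracting sphere 1 from 2 and 3
[-0.9528 0.5417 -0.0821]·P = -0.0029;  [-0.9319 -0.5056 -0.1543]·P = -0.0112
det = 0.9866;  x = 0.0076+-0.1268z,  y = 0.0081+-0.0714z
into |P−O₁|² = l²: 1.0212z² + 0.0780z + -0.1049 = 0;  Δ = 0.4345;  z = -0.3609 or 0.2845 → z<0 root = -0.3609
x = 0.0534, y = 0.0339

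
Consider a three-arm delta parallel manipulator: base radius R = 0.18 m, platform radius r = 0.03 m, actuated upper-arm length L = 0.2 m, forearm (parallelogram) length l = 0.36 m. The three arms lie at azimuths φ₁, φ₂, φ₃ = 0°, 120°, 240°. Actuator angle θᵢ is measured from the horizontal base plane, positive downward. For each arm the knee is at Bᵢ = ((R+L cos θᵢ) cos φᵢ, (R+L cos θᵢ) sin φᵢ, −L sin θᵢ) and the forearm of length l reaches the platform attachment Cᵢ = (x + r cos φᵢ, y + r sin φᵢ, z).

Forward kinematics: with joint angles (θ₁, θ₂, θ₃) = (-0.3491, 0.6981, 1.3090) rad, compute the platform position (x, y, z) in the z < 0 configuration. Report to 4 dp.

centre 1 = (0.3379·cos0.0°, 0.3379·sin0.0°, 0.0684) = (0.3379, 0.0000, 0.0684)
centre 2 = (0.3032·cos120.0°, 0.3032·sin120.0°, -0.1286) = (-0.1516, 0.2626, -0.1286)
φ3=240.0°: virtual centre (-0.1009, -0.1747, -0.1932), radius l
eliminate P² terms by subtracting sphere 1 from 2 and 3
linear system: -0.9791x+0.5252y = -0.0104−-0.3939z; -0.8776x+-0.3495y = -0.0409−-0.5232z
Cramer: x(z) = 0.0312-0.5136z;  y(z) = 0.0384-0.2074z
quadratic in z: (1.3068)z²+(0.1623)z+(-0.0294)=0, √Δ=0.4242 → z ∈ {-0.2244, 0.1002}; z = -0.2244 (taking z<0)
x = 0.1465, y = 0.0850

(0.1465, 0.0850, -0.2244)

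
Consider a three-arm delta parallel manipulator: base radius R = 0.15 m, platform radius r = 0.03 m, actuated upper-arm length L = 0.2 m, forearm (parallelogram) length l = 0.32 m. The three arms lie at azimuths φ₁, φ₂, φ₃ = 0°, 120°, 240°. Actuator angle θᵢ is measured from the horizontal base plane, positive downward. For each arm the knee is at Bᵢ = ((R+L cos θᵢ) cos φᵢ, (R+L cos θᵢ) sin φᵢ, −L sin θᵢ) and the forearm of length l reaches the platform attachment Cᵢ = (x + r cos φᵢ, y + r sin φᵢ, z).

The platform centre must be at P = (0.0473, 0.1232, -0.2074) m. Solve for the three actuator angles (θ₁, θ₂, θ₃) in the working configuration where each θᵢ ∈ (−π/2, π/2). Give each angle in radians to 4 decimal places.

θ₁ = 0.3494, θ₂ = 0.0872, θ₃ = 1.2218

arm 1 (φ=0.0°): x'=0.0473, y'=0.1232
  e−x'=0.0727;  (l²−L²−(e−x')²−y'²−z²)/2L = -0.0027
  θ1 = atan2(B,A) + arccos(C/0.2198) = 0.3494
φ2=120.0° → target in arm frame (0.0830, -0.1026)
  A cos θ + B sin θ = C:  0.0370·cos θ + -0.2074·sin θ = 0.0188
  θ2 = atan2(B,A) + arccos(C/0.2107) = 0.0872
rotate P by −φ3: (-0.1303, -0.0206, -0.2074)
  A=0.2503, B=-0.2074, C=(l²−L²−A²−y'²−z²)/(2L)=-0.1093
  √(A²+B²)=0.3251;  θ3 = -0.6919+1.9136 ≈ 1.2218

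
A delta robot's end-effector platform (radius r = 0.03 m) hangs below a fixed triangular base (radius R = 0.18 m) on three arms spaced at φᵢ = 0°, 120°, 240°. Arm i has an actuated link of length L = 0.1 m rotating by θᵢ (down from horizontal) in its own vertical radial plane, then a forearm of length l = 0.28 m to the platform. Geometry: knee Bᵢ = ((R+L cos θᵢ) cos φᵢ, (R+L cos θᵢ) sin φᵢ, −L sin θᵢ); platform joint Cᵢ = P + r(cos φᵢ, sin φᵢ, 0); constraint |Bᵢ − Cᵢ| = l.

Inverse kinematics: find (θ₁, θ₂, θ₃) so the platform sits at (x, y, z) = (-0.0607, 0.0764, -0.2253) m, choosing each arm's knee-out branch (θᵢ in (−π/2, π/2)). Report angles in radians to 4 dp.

arm 1 (φ=0.0°): x'=-0.0607, y'=0.0764
  A=0.2107, B=-0.2253, C=(l²−L²−A²−y'²−z²)/(2L)=-0.1630
  θ1 = atan2(B,A) + arccos(C/0.3085) = 1.3085
arm 2 (φ=120.0°): x'=0.0965, y'=0.0144
  A cos θ + B sin θ = C:  0.0535·cos θ + -0.2253·sin θ = 0.0729
  θ2 = atan2(B,A) + arccos(C/0.2316) = -0.0870
φ3=240.0° → target in arm frame (-0.0358, -0.0908)
  A=0.1858, B=-0.2253, C=(l²−L²−A²−y'²−z²)/(2L)=-0.1256
  γ=atan2(-0.2253,0.1858)=-0.8811;  ψ=arccos(-0.4302)=2.0155;  θ3=γ+ψ≈1.1343

θ₁ = 1.3085, θ₂ = -0.0870, θ₃ = 1.1343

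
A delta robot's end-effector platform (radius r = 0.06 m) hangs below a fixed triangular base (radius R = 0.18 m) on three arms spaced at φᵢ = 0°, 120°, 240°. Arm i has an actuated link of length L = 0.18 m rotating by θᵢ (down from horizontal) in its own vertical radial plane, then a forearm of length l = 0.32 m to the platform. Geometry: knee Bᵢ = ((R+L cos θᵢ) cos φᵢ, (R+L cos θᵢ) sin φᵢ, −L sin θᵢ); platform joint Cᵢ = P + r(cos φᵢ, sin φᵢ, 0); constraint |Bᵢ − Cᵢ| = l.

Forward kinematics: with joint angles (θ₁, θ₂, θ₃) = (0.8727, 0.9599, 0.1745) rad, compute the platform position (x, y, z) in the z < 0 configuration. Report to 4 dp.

(-0.0374, -0.0886, -0.2793)

φ1=0.0°: virtual centre (0.2357, 0.0000, -0.1379), radius l
S2 = (0.2232·cos120.0°, 0.2232·sin120.0°, -0.1474) = (-0.1116, 0.1933, -0.1474)
φ3=240.0°: virtual centre (-0.1486, -0.2574, -0.0313), radius l
|S₂|²−|S₁|² = -0.0030;  |S₃|²−|S₁|² = 0.0148
plane₁₂: -0.6946x+0.3867y+-0.0191z = -0.0030
det = 0.6549;  x = -0.0064+0.1109z,  y = -0.0192+0.2487z
quadratic in z: (1.0741)z²+(0.2125)z+(-0.0244)=0, √Δ=0.3874 → z ∈ {-0.2793, 0.0814}; z = -0.2793 (taking z<0)
x = -0.0374, y = -0.0886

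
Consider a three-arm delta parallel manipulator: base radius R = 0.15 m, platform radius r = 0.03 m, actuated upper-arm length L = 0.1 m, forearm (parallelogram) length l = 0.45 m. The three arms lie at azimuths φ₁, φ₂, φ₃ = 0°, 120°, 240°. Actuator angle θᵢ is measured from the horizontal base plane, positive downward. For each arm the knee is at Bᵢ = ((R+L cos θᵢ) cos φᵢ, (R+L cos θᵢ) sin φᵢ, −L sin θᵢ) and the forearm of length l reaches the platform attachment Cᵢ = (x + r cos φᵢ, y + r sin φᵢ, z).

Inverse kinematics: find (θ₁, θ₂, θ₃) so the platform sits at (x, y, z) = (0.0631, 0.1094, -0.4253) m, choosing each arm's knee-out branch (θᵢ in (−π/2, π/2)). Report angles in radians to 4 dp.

rotate P by −φ1: (0.0631, 0.1094, -0.4253)
  A=0.0569, B=-0.4253, C=(l²−L²−A²−y'²−z²)/(2L)=-0.0179
  γ=atan2(-0.4253,0.0569)=-1.4378;  ψ=arccos(-0.0418)=1.6126;  θ1=γ+ψ≈0.1748
rotate P by −φ2: (0.0632, -0.1093, -0.4253)
  A=0.0568, B=-0.4253, C=(l²−L²−A²−y'²−z²)/(2L)=-0.0178
  √(A²+B²)=0.4291;  θ2 = -1.4380+1.6123 ≈ 0.1743
rotate P by −φ3: (-0.1263, -0.0001, -0.4253)
  e−x'=0.2463;  (l²−L²−(e−x')²−y'²−z²)/2L = -0.2452
  √(A²+B²)=0.4915;  θ3 = -1.0459+2.0931 ≈ 1.0473

θ₁ = 0.1748, θ₂ = 0.1743, θ₃ = 1.0473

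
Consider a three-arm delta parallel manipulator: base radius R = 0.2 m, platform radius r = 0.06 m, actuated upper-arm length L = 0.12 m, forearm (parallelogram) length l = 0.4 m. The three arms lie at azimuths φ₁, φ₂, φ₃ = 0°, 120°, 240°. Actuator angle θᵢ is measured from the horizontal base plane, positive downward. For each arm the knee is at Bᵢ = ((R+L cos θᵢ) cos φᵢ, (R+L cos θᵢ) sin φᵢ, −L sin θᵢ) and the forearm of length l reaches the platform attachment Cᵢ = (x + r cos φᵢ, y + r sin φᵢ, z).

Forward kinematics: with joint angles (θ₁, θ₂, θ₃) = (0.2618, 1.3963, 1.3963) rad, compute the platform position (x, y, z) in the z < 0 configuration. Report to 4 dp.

(0.1473, 0.0000, -0.4160)

φ1=0.0°: virtual centre (0.2559, 0.0000, -0.0311), radius l
φ2=120.0°: virtual centre (-0.0804, 0.1393, -0.1182), radius l
arm 3 at φ=240.0°: ρ3 = 0.1608;  centre 3 = (-0.0804, -0.1393, -0.1182)
subtract pairs → two planes through P
plane₁₂: -0.6727x+0.2786y+-0.1742z = -0.0266
Cramer: x(z) = 0.0396-0.2590z;  y(z) = 0.0000+0.0000z
into |P−centre ₁|² = l²: 1.0671z² + 0.1742z + -0.1122 = 0;  Δ = 0.5094;  z = -0.4160 or 0.2528 → z<0 root = -0.4160
x = 0.1473, y = 0.0000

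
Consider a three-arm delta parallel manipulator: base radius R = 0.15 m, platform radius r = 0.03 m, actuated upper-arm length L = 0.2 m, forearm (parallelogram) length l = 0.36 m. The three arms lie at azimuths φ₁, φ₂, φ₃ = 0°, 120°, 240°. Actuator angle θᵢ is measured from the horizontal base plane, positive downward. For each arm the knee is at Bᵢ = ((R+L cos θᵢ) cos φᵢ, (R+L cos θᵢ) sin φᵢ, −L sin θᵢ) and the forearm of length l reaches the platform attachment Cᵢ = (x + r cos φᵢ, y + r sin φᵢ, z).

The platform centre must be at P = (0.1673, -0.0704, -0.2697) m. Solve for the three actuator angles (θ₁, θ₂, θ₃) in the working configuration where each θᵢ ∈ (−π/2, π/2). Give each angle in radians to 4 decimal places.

θ₁ = -0.2620, θ₂ = 1.2219, θ₃ = 0.7854

φ1=0.0° → target in arm frame (0.1673, -0.0704)
  e−x'=-0.0473;  (l²−L²−(e−x')²−y'²−z²)/2L = 0.0242
  √(A²+B²)=0.2738;  θ1 = -1.7444+1.4824 ≈ -0.2620
arm 2 (φ=120.0°): x'=-0.1446, y'=-0.1097
  A=0.2646, B=-0.2697, C=(l²−L²−A²−y'²−z²)/(2L)=-0.1630
  γ=atan2(-0.2697,0.2646)=-0.7949;  ψ=arccos(-0.4313)=2.0168;  θ2=γ+ψ≈1.2219
arm 3 (φ=240.0°): x'=-0.0227, y'=0.1801
  e−x'=0.1427;  (l²−L²−(e−x')²−y'²−z²)/2L = -0.0898
  γ=atan2(-0.2697,0.1427)=-1.0842;  ψ=arccos(-0.2944)=1.8696;  θ3=γ+ψ≈0.7854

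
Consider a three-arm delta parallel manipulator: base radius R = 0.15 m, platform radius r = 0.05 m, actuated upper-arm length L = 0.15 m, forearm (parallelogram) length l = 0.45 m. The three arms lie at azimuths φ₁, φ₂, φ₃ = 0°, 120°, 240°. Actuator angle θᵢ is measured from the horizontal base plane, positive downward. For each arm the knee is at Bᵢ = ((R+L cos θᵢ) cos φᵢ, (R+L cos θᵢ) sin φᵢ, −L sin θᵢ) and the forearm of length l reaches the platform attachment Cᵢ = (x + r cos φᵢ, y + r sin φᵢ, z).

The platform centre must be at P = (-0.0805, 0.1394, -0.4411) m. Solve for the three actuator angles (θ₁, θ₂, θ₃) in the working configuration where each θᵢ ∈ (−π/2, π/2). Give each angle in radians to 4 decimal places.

arm 1 (φ=0.0°): x'=-0.0805, y'=0.1394
  e−x'=0.1805;  (l²−L²−(e−x')²−y'²−z²)/2L = -0.2219
  √(A²+B²)=0.4766;  θ1 = -1.1824+2.0552 ≈ 0.8728
φ2=120.0° → target in arm frame (0.1610, 0.0000)
  e−x'=-0.0610;  (l²−L²−(e−x')²−y'²−z²)/2L = -0.0610
  √(A²+B²)=0.4453;  θ2 = -1.7082+1.7081 ≈ 0.0000
φ3=240.0° → target in arm frame (-0.0805, -0.1394)
  A cos θ + B sin θ = C:  0.1805·cos θ + -0.4411·sin θ = -0.2219
  γ=atan2(-0.4411,0.1805)=-1.1824;  ψ=arccos(-0.4656)=2.0552;  θ3=γ+ψ≈0.8727

θ₁ = 0.8728, θ₂ = 0.0000, θ₃ = 0.8727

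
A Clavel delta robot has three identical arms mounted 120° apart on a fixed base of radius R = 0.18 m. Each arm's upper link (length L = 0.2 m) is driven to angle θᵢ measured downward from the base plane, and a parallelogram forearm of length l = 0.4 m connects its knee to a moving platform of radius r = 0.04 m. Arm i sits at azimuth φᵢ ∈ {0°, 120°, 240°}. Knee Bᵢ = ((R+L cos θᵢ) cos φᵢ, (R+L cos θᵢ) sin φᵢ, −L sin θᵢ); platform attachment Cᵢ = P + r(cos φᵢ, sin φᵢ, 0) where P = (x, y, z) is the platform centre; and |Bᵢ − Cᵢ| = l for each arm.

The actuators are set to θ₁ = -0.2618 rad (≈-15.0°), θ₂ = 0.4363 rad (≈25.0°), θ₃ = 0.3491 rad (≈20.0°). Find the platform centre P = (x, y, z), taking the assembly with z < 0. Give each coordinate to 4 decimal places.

φ1=0.0°: virtual centre (0.3332, 0.0000, 0.0518), radius l
arm 2 at φ=120.0°: ρ2 = 0.3213;  centre 2 = (-0.1606, 0.2782, -0.0845)
centre 3 = (0.3279·cos240.0°, 0.3279·sin240.0°, -0.0684) = (-0.1640, -0.2840, -0.0684)
eliminate P² terms by subtracting sphere 1 from 2 and 3
linear system: -0.9876x+0.5564y = -0.0033−-0.2726z; -0.9943x+-0.5680y = -0.0015−-0.2403z
det = 1.1143;  x = 0.0024+-0.2590z,  y = -0.0017+0.0302z
sphere 1 gives Az²+Bz+C=0 with A=1.0680, B=0.0677, C=-0.0479;  B²−4AC=0.2093;  roots -0.2459, 0.1825;  negative root z = -0.2459
x = 0.0661, y = -0.0091

(0.0661, -0.0091, -0.2459)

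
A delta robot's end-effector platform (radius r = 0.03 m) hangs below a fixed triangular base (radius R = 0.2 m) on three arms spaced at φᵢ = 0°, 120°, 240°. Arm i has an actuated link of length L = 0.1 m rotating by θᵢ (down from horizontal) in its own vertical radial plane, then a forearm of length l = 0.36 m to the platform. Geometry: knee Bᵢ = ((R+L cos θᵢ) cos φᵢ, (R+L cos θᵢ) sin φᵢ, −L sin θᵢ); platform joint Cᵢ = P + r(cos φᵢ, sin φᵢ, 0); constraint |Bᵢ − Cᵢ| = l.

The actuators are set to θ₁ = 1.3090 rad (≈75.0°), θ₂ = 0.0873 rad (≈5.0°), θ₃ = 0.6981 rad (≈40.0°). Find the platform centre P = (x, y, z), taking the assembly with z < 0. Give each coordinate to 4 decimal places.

(-0.0889, 0.0453, -0.3121)

S1 = (0.1959·cos0.0°, 0.1959·sin0.0°, -0.0966) = (0.1959, 0.0000, -0.0966)
S2 = (0.2696·cos120.0°, 0.2696·sin120.0°, -0.0087) = (-0.1348, 0.2335, -0.0087)
arm 3 at φ=240.0°: ρ3 = 0.2466;  S3 = (-0.1233, -0.2136, -0.0643)
eliminate P² terms by subtracting sphere 1 from 2 and 3
linear system: -0.6614x+0.4670y = 0.0251−0.1757z; -0.6384x+-0.4271y = 0.0172−0.0646z
Cramer: x(z) = -0.0323+0.1813z;  y(z) = 0.0079-0.1196z
into |P−S₁|² = l²: 1.0472z² + 0.1086z + -0.0681 = 0;  Δ = 0.2972;  z = -0.3121 or 0.2085 → z<0 root = -0.3121
x = -0.0889, y = 0.0453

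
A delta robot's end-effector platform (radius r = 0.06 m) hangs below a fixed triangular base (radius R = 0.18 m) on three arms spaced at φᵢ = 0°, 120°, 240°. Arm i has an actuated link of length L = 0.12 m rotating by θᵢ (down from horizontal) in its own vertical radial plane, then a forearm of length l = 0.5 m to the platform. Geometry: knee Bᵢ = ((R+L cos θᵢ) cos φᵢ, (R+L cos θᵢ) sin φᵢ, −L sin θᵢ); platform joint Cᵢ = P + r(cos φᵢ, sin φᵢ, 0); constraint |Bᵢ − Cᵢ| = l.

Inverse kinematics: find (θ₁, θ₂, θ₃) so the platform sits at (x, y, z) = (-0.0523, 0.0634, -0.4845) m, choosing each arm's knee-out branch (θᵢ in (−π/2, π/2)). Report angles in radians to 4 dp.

arm 1 (φ=0.0°): x'=-0.0523, y'=0.0634
  e−x'=0.1723;  (l²−L²−(e−x')²−y'²−z²)/2L = -0.1369
  γ=atan2(-0.4845,0.1723)=-1.2291;  ψ=arccos(-0.2662)=1.8402;  θ1=γ+ψ≈0.6111
arm 2 (φ=120.0°): x'=0.0811, y'=0.0136
  A=0.0389, B=-0.4845, C=(l²−L²−A²−y'²−z²)/(2L)=-0.0035
  √(A²+B²)=0.4861;  θ2 = -1.4906+1.5780 ≈ 0.0874
rotate P by −φ3: (-0.0288, -0.0770, -0.4845)
  A cos θ + B sin θ = C:  0.1488·cos θ + -0.4845·sin θ = -0.1133
  θ3 = atan2(B,A) + arccos(C/0.5068) = 0.5234

θ₁ = 0.6111, θ₂ = 0.0874, θ₃ = 0.5234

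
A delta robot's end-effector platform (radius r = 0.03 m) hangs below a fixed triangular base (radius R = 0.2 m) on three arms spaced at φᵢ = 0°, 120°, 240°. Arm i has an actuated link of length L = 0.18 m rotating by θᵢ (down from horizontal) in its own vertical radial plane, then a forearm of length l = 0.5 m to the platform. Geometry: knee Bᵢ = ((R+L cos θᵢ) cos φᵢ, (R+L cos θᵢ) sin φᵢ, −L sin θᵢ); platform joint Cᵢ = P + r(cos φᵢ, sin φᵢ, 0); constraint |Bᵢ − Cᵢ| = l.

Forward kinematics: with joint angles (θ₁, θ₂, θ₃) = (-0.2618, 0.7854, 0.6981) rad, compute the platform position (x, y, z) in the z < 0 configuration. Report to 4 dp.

(0.1557, -0.0142, -0.4164)

arm 1 at φ=0.0°: e+L cos θ1 = 0.3439;  centre 1 = (0.3439, 0.0000, 0.0466)
φ2=120.0°: virtual centre (-0.1486, 0.2575, -0.1273), radius l
centre 3 = (0.3079·cos240.0°, 0.3079·sin240.0°, -0.1157) = (-0.1539, -0.2666, -0.1157)
subtract pairs → two planes through P
linear system: -0.9850x+0.5149y = -0.0158−-0.3477z; -0.9956x+-0.5333y = -0.0122−-0.3246z
det = 1.0379;  x = 0.0142+-0.3397z,  y = -0.0036+0.0255z
sphere 1 gives Az²+Bz+C=0 with A=1.1160, B=0.1306, C=-0.1391;  B²−4AC=0.6382;  roots -0.4164, 0.2994;  negative root z = -0.4164
x = 0.1557, y = -0.0142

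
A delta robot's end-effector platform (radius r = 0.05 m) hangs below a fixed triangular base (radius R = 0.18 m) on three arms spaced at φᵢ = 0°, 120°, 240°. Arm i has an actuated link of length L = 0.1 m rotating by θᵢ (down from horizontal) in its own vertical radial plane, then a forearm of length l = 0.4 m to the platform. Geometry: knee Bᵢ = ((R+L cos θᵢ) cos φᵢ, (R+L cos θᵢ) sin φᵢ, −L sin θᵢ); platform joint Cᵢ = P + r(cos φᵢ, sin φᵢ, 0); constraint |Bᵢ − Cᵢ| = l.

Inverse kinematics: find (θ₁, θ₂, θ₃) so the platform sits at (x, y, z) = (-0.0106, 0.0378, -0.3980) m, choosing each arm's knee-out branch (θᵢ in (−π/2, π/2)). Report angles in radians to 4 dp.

θ₁ = 0.6978, θ₂ = 0.4361, θ₃ = 0.7849

rotate P by −φ1: (-0.0106, 0.0378, -0.3980)
  e−x'=0.1406;  (l²−L²−(e−x')²−y'²−z²)/2L = -0.1480
  γ=atan2(-0.3980,0.1406)=-1.2312;  ψ=arccos(-0.3506)=1.9290;  θ1=γ+ψ≈0.6978
arm 2 (φ=120.0°): x'=0.0380, y'=-0.0097
  e−x'=0.0920;  (l²−L²−(e−x')²−y'²−z²)/2L = -0.0848
  θ2 = atan2(B,A) + arccos(C/0.4085) = 0.4361
rotate P by −φ3: (-0.0274, -0.0281, -0.3980)
  A=0.1574, B=-0.3980, C=(l²−L²−A²−y'²−z²)/(2L)=-0.1699
  √(A²+B²)=0.4280;  θ3 = -1.1941+1.9790 ≈ 0.7849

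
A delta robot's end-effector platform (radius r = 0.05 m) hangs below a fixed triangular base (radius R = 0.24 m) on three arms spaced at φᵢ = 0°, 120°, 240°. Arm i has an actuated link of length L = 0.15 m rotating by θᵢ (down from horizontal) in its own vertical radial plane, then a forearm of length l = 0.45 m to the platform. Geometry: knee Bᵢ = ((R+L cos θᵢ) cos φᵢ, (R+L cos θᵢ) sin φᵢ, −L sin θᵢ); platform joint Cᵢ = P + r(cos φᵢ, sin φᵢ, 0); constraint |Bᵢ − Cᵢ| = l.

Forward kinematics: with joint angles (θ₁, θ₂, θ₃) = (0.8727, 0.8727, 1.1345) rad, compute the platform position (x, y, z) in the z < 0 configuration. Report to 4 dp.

(0.0205, 0.0356, -0.4762)

arm 1 at φ=0.0°: ρ1 = 0.2864;  centre 1 = (0.2864, 0.0000, -0.1149)
φ2=120.0°: virtual centre (-0.1432, 0.2480, -0.1149), radius l
centre 3 = (0.2534·cos240.0°, 0.2534·sin240.0°, -0.1359) = (-0.1267, -0.2194, -0.1359)
eliminate P² terms by subtracting sphere 1 from 2 and 3
[-0.8592 0.4961 0.0000]·P = 0.0000;  [-0.8262 -0.4389 -0.0421]·P = -0.0125
Cramer: x(z) = 0.0079-0.0265z;  y(z) = 0.0137-0.0459z
into |P−centre ₁|² = l²: 1.0028z² + 0.2433z + -0.1115 = 0;  Δ = 0.5066;  z = -0.4762 or 0.2336 → z<0 root = -0.4762
x = 0.0205, y = 0.0356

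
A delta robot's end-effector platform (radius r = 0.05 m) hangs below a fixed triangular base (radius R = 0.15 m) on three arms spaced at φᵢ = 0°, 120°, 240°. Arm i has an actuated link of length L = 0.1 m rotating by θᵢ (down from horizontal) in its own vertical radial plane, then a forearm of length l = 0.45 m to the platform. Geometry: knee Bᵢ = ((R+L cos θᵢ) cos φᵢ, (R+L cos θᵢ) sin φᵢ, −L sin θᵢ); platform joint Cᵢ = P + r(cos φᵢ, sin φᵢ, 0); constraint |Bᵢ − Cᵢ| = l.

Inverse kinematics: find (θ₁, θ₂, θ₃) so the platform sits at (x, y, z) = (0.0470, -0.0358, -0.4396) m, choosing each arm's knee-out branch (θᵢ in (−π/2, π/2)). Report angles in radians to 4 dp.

arm 1 (φ=0.0°): x'=0.0470, y'=-0.0358
  e−x'=0.0530;  (l²−L²−(e−x')²−y'²−z²)/2L = -0.0242
  θ1 = atan2(B,A) + arccos(C/0.4428) = 0.1747
φ2=120.0° → target in arm frame (-0.0545, -0.0228)
  A cos θ + B sin θ = C:  0.1545·cos θ + -0.4396·sin θ = -0.1257
  γ=atan2(-0.4396,0.1545)=-1.2328;  ψ=arccos(-0.2698)=1.8439;  θ2=γ+ψ≈0.6111
φ3=240.0° → target in arm frame (0.0075, 0.0586)
  A cos θ + B sin θ = C:  0.0925·cos θ + -0.4396·sin θ = -0.0637
  θ3 = atan2(B,A) + arccos(C/0.4492) = 0.3496

θ₁ = 0.1747, θ₂ = 0.6111, θ₃ = 0.3496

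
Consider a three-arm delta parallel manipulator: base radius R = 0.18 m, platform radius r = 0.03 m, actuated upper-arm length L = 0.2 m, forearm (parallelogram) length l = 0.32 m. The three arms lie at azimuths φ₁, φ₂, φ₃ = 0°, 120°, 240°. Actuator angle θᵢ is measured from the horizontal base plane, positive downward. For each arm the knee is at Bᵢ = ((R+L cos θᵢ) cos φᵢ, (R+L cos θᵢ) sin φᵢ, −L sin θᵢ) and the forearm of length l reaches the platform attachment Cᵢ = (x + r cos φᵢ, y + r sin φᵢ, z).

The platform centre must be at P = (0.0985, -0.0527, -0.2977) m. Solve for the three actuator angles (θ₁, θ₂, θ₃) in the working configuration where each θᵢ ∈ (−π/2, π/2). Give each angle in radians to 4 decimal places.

φ1=0.0° → target in arm frame (0.0985, -0.0527)
  A=0.0515, B=-0.2977, C=(l²−L²−A²−y'²−z²)/(2L)=-0.0791
  √(A²+B²)=0.3021;  θ1 = -1.3995+1.8358 ≈ 0.4363
rotate P by −φ2: (-0.0949, -0.0590, -0.2977)
  A cos θ + B sin θ = C:  0.2449·cos θ + -0.2977·sin θ = -0.2242
  θ2 = atan2(B,A) + arccos(C/0.3855) = 1.3090
rotate P by −φ3: (-0.0036, 0.1117, -0.2977)
  A cos θ + B sin θ = C:  0.1536·cos θ + -0.2977·sin θ = -0.1557
  γ=atan2(-0.2977,0.1536)=-1.0944;  ψ=arccos(-0.4648)=2.0543;  θ3=γ+ψ≈0.9598

θ₁ = 0.4363, θ₂ = 1.3090, θ₃ = 0.9598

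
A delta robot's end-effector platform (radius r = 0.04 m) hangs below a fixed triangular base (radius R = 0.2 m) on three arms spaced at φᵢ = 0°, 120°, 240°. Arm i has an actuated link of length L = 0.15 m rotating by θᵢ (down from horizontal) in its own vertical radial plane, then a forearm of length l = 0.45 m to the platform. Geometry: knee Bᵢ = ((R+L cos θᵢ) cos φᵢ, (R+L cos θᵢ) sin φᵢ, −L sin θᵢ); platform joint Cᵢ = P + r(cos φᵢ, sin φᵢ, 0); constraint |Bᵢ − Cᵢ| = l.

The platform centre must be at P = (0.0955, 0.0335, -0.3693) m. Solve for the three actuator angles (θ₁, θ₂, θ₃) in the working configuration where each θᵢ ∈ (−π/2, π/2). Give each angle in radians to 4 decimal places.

θ₁ = -0.1749, θ₂ = 0.4363, θ₃ = 0.6980

rotate P by −φ1: (0.0955, 0.0335, -0.3693)
  A=0.0645, B=-0.3693, C=(l²−L²−A²−y'²−z²)/(2L)=0.1278
  θ1 = atan2(B,A) + arccos(C/0.3749) = -0.1749
arm 2 (φ=120.0°): x'=-0.0187, y'=-0.0995
  A cos θ + B sin θ = C:  0.1787·cos θ + -0.3693·sin θ = 0.0059
  θ2 = atan2(B,A) + arccos(C/0.4103) = 0.4363
rotate P by −φ3: (-0.0768, 0.0660, -0.3693)
  A=0.2368, B=-0.3693, C=(l²−L²−A²−y'²−z²)/(2L)=-0.0560
  √(A²+B²)=0.4387;  θ3 = -1.0007+1.6987 ≈ 0.6980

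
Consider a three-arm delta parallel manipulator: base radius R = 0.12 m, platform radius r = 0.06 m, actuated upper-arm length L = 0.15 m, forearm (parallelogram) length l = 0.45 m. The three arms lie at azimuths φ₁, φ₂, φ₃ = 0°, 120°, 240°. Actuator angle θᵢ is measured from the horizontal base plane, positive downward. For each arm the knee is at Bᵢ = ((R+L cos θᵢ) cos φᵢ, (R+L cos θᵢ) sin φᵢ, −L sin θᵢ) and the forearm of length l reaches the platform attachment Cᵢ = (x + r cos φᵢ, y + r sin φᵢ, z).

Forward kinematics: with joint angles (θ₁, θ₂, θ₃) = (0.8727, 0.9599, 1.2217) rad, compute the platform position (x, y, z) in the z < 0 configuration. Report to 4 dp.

(0.0538, 0.0581, -0.5492)

O1 = (0.1564·cos0.0°, 0.1564·sin0.0°, -0.1149) = (0.1564, 0.0000, -0.1149)
φ2=120.0°: virtual centre (-0.0730, 0.1265, -0.1229), radius l
φ3=240.0°: virtual centre (-0.0557, -0.0964, -0.1410), radius l
|O₂|²−|O₁|² = -0.0012;  |O₃|²−|O₁|² = -0.0054
[-0.4589 0.2529 -0.0159]·P = -0.0012;  [-0.4241 -0.1928 -0.0521]·P = -0.0054
det = 0.1957;  x = 0.0082+-0.0830z,  y = 0.0100+-0.0876z
quadratic in z: (1.0146)z²+(0.2527)z+(-0.1672)=0, √Δ=0.8617 → z ∈ {-0.5492, 0.3001}; z = -0.5492 (taking z<0)
x = 0.0538, y = 0.0581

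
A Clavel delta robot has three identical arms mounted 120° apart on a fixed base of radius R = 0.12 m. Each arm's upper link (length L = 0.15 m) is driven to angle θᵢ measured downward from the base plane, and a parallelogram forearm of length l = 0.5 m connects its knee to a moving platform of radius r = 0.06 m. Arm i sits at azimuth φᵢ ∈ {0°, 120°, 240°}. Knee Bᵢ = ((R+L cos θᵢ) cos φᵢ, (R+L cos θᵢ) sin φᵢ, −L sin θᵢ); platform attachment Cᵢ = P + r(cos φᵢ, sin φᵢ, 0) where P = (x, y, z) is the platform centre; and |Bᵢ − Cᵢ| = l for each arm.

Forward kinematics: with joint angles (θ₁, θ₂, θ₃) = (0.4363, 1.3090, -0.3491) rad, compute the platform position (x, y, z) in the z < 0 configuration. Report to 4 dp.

(0.0402, -0.3345, -0.4009)

arm 1 at φ=0.0°: (R−r)+L cos θ1 = 0.1959;  O1 = (0.1959, 0.0000, -0.0634)
arm 2 at φ=120.0°: (R−r)+L cos θ2 = 0.0988;  O2 = (-0.0494, 0.0856, -0.1449)
arm 3 at φ=240.0°: (R−r)+L cos θ3 = 0.2010;  O3 = (-0.1005, -0.1740, 0.0513)
subtract pairs → two planes through P
[-0.4907 0.1712 -0.1630]·P = -0.0117;  [-0.5928 -0.3481 0.2294]·P = 0.0006
Cramer: x(z) = 0.0145-0.0642z;  y(z) = -0.0265+0.7684z
quadratic in z: (1.5945)z²+(0.1094)z+(-0.2124)=0, √Δ=1.1689 → z ∈ {-0.4009, 0.3323}; z = -0.4009 (taking z<0)
x = 0.0402, y = -0.3345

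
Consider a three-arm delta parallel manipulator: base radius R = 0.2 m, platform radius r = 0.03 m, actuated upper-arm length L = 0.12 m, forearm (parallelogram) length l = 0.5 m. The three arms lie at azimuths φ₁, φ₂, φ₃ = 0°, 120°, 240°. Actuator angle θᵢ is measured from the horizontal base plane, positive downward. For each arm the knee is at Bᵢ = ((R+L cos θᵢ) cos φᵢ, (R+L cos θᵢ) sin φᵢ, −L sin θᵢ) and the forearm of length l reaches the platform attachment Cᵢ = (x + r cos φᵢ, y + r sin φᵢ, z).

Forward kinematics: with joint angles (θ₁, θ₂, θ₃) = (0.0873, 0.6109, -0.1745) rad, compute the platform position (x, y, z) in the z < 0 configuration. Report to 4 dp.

(0.0196, -0.0860, -0.4224)

arm 1 at φ=0.0°: e+L cos θ1 = 0.2895;  centre 1 = (0.2895, 0.0000, -0.0105)
centre 2 = (0.2683·cos120.0°, 0.2683·sin120.0°, -0.0688) = (-0.1341, 0.2324, -0.0688)
arm 3 at φ=240.0°: e+L cos θ3 = 0.2882;  centre 3 = (-0.1441, -0.2496, 0.0208)
subtract pairs → two planes through P
[-0.8474 0.4647 -0.1167]·P = -0.0072;  [-0.8673 -0.4991 0.0626]·P = -0.0005
Cramer: x(z) = 0.0046-0.0353z;  y(z) = -0.0071+0.1868z
sphere 1 gives Az²+Bz+C=0 with A=1.0361, B=0.0384, C=-0.1687;  B²−4AC=0.7005;  roots -0.4224, 0.3854;  negative root z = -0.4224
x = 0.0196, y = -0.0860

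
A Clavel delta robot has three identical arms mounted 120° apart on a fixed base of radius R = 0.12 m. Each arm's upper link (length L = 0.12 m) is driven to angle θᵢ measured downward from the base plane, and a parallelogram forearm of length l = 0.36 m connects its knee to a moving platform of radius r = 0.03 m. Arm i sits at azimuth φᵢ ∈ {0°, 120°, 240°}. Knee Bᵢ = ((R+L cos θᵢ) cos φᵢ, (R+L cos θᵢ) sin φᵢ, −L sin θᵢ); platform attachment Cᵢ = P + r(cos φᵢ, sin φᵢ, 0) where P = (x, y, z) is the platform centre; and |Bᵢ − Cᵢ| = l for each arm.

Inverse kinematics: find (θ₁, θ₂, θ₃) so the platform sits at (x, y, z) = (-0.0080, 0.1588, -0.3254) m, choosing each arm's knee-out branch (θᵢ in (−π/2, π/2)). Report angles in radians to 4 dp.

θ₁ = 0.6106, θ₂ = -0.1748, θ₃ = 1.1344

φ1=0.0° → target in arm frame (-0.0080, 0.1588)
  e−x'=0.0980;  (l²−L²−(e−x')²−y'²−z²)/2L = -0.1063
  θ1 = atan2(B,A) + arccos(C/0.3398) = 0.6106
arm 2 (φ=120.0°): x'=0.1415, y'=-0.0725
  e−x'=-0.0515;  (l²−L²−(e−x')²−y'²−z²)/2L = 0.0059
  γ=atan2(-0.3254,-0.0515)=-1.7278;  ψ=arccos(0.0178)=1.5530;  θ2=γ+ψ≈-0.1748
rotate P by −φ3: (-0.1335, -0.0863, -0.3254)
  e−x'=0.2235;  (l²−L²−(e−x')²−y'²−z²)/2L = -0.2004
  θ3 = atan2(B,A) + arccos(C/0.3948) = 1.1344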